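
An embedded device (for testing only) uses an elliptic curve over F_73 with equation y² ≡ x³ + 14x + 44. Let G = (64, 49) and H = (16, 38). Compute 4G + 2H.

First 4G:
Double-and-add on 4 = (100)₂. Start with G = (64, 49) for the leading 1-bit.
double: tangent at (64, 49): λ = (3·64² + 14)/(2·49) ≡ 38/25. 25⁻¹ ≡ 38 (mod 73), so λ ≡ 38·38 ≡ 57.
  x = λ² - 64 - 64 = 3249 - 128 ≡ 55; y = λ·(64 - 55) - 49 ≡ 26. → (55, 26)
double: tangent at (55, 26): λ = (3·55² + 14)/(2·26) ≡ 37/52. 52⁻¹ ≡ 66 (mod 73) since 52·66 = 3432 ≡ 1, so λ ≡ 37·66 ≡ 33.
  x = λ² - 55 - 55 = 1089 - 110 ≡ 30; y = λ·(55 - 30) - 26 ≡ 69. → (30, 69)
4G = (30, 69).
Next 2H:
Repeated addition: build up to 2H.
2H: tangent at (16, 38): λ = (3·16² + 14)/(2·38) ≡ 52/3. 3⁻¹ ≡ 49 (mod 73), so λ ≡ 52·49 ≡ 66.
  x = λ² - 16 - 16 = 4356 - 32 ≡ 17; y = λ·(16 - 17) - 38 ≡ 42. → (17, 42)
2H = (17, 42).
Finally 4G + 2H:
(30, 69) + (17, 42). λ = (42 - 69)/(17 - 30) ≡ 46/60 mod 73. 60⁻¹ ≡ 28 (mod 73), so λ ≡ 47.
  x = λ² - 30 - 17 = 2209 - 47 ≡ 45; y = λ·(30 - 45) - 69 ≡ 29. → (45, 29)

(45, 29)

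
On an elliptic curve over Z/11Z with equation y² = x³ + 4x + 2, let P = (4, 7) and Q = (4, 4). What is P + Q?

O

The two points share x = 4 and their y-coordinates satisfy 7 + 4 ≡ 0 (mod 11), so they are inverses. Their sum is O.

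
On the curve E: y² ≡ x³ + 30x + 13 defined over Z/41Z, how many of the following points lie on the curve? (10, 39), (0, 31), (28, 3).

(10, 39): 39² ≡ 4, rhs ≡ 1 → off.
(0, 31): 31² ≡ 18, rhs ≡ 13 → off.
(28, 3): 3² ≡ 9, rhs ≡ 9 → on.

1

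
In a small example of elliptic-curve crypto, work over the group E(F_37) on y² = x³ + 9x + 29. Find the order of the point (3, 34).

2P: tangent at (3, 34): λ = (3·3² + 9)/(2·34) ≡ 36/31. 31⁻¹ ≡ 6 (mod 37), so λ ≡ 36·6 ≡ 31.
  x = λ² - 3 - 3 = 961 - 6 ≡ 30; y = λ·(3 - 30) - 34 ≡ 17. → (30, 17)
3P: (30, 17) + (3, 34). λ = (34 - 17)/(3 - 30) ≡ 17/10 mod 37. 10⁻¹ ≡ 26 (mod 37), so λ ≡ 35.
  x = λ² - 30 - 3 = 1225 - 33 ≡ 8; y = λ·(30 - 8) - 17 ≡ 13. → (8, 13)
4P: (8, 13) + (3, 34). λ = (34 - 13)/(3 - 8) ≡ 21/32 mod 37. 32⁻¹ ≡ 22 (mod 37) since 32·22 = 704 ≡ 1, so λ ≡ 18.
  x = λ² - 8 - 3 = 324 - 11 ≡ 17; y = λ·(8 - 17) - 13 ≡ 10. → (17, 10)
5P: (17, 10) + (3, 34). λ = (34 - 10)/(3 - 17) ≡ 24/23 mod 37. 23⁻¹ ≡ 29 (mod 37), so λ ≡ 30.
  x = λ² - 17 - 3 = 900 - 20 ≡ 29; y = λ·(17 - 29) - 10 ≡ 0. → (29, 0)
6P: (29, 0) + (3, 34). λ = (34 - 0)/(3 - 29) ≡ 34/11 mod 37. 11⁻¹ ≡ 27 (mod 37) since 11·27 = 297 ≡ 1, so λ ≡ 30.
  x = λ² - 29 - 3 = 900 - 32 ≡ 17; y = λ·(29 - 17) - 0 ≡ 27. → (17, 27)
7P: (17, 27) + (3, 34). λ = (34 - 27)/(3 - 17) ≡ 7/23 mod 37. 23⁻¹ ≡ 29 (mod 37) since 23·29 = 667 ≡ 1, so λ ≡ 18.
  x = λ² - 17 - 3 = 324 - 20 ≡ 8; y = λ·(17 - 8) - 27 ≡ 24. → (8, 24)
8P: (8, 24) + (3, 34). λ = (34 - 24)/(3 - 8) ≡ 10/32 mod 37. 32⁻¹ ≡ 22 (mod 37) since 32·22 = 704 ≡ 1, so λ ≡ 35.
  x = λ² - 8 - 3 = 1225 - 11 ≡ 30; y = λ·(8 - 30) - 24 ≡ 20. → (30, 20)
9P: (30, 20) + (3, 34). λ = (34 - 20)/(3 - 30) ≡ 14/10 mod 37. 10⁻¹ ≡ 26 (mod 37), so λ ≡ 31.
  x = λ² - 30 - 3 = 961 - 33 ≡ 3; y = λ·(30 - 3) - 20 ≡ 3. → (3, 3)
10P: (3, 3) + (3, 34): same x and y₁ ≡ -y₂, so the sum is O.
10P = O, so the order is 10.

10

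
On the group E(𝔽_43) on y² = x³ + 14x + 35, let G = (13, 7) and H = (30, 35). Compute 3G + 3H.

(27, 31)

First 3G:
Repeated addition: build up to 3G.
2G: tangent at (13, 7): λ = (3·13² + 14)/(2·7) ≡ 5/14. 14⁻¹ ≡ 40 (mod 43), so λ ≡ 5·40 ≡ 28.
  x = λ² - 13 - 13 = 784 - 26 ≡ 27; y = λ·(13 - 27) - 7 ≡ 31. → (27, 31)
3G: (27, 31) + (13, 7). λ = (7 - 31)/(13 - 27) ≡ 19/29 mod 43. 29⁻¹ ≡ 3 (mod 43) since 29·3 = 87 ≡ 1, so λ ≡ 14.
  x = λ² - 27 - 13 = 196 - 40 ≡ 27; y = λ·(27 - 27) - 31 ≡ 12. → (27, 12)
3G = (27, 12).
Next 3H:
Repeated addition: build up to 3H.
2H: tangent at (30, 35): λ = (3·30² + 14)/(2·35) ≡ 5/27. 27⁻¹ ≡ 8 (mod 43) since 27·8 = 216 ≡ 1, so λ ≡ 5·8 ≡ 40.
  x = λ² - 30 - 30 = 1600 - 60 ≡ 35; y = λ·(30 - 35) - 35 ≡ 23. → (35, 23)
3H: (35, 23) + (30, 35). λ = (35 - 23)/(30 - 35) ≡ 12/38 mod 43. 38⁻¹ ≡ 17 (mod 43), so λ ≡ 32.
  x = λ² - 35 - 30 = 1024 - 65 ≡ 13; y = λ·(35 - 13) - 23 ≡ 36. → (13, 36)
3H = (13, 36).
Finally 3G + 3H:
(27, 12) + (13, 36). λ = (36 - 12)/(13 - 27) ≡ 24/29 mod 43. 29⁻¹ ≡ 3 (mod 43) since 29·3 = 87 ≡ 1, so λ ≡ 29.
  x = λ² - 27 - 13 = 841 - 40 ≡ 27; y = λ·(27 - 27) - 12 ≡ 31. → (27, 31)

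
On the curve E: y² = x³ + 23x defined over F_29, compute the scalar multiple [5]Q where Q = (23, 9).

(0, 0)

Repeated addition: build up to 5Q.
2Q: tangent at (23, 9): λ = (3·23² + 23)/(2·9) ≡ 15/18. 18⁻¹ ≡ 21 (mod 29) since 18·21 = 378 ≡ 1, so λ ≡ 15·21 ≡ 25.
  x = λ² - 23 - 23 = 625 - 46 ≡ 28; y = λ·(23 - 28) - 9 ≡ 11. → (28, 11)
3Q: (28, 11) + (23, 9). λ = (9 - 11)/(23 - 28) ≡ 27/24 mod 29. 24⁻¹ ≡ 23 (mod 29), so λ ≡ 12.
  x = λ² - 28 - 23 = 144 - 51 ≡ 6; y = λ·(28 - 6) - 11 ≡ 21. → (6, 21)
4Q: (6, 21) + (23, 9). λ = (9 - 21)/(23 - 6) ≡ 17/17 mod 29. 17⁻¹ ≡ 12 (mod 29), so λ ≡ 1.
  x = λ² - 6 - 23 = 1 - 29 ≡ 1; y = λ·(6 - 1) - 21 ≡ 13. → (1, 13)
5Q: (1, 13) + (23, 9). λ = (9 - 13)/(23 - 1) ≡ 25/22 mod 29. 22⁻¹ ≡ 4 (mod 29) since 22·4 = 88 ≡ 1, so λ ≡ 13.
  x = λ² - 1 - 23 = 169 - 24 ≡ 0; y = λ·(1 - 0) - 13 ≡ 0. → (0, 0)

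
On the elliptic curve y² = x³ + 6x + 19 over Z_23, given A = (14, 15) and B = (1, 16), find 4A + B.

First 4A:
Double-and-add on 4 = (100)₂. Start with A = (14, 15) for the leading 1-bit.
double: tangent at (14, 15): λ = (3·14² + 6)/(2·15) ≡ 19/7. 7⁻¹ ≡ 10 (mod 23), so λ ≡ 19·10 ≡ 6.
  x = λ² - 14 - 14 = 36 - 28 ≡ 8; y = λ·(14 - 8) - 15 ≡ 21. → (8, 21)
double: tangent at (8, 21): λ = (3·8² + 6)/(2·21) ≡ 14/19. 19⁻¹ ≡ 17 (mod 23), so λ ≡ 14·17 ≡ 8.
  x = λ² - 8 - 8 = 64 - 16 ≡ 2; y = λ·(8 - 2) - 21 ≡ 4. → (2, 4)
4A = (2, 4).
Finally 4A + B:
(2, 4) + (1, 16). λ = (16 - 4)/(1 - 2) ≡ 12/22 mod 23. 22⁻¹ ≡ 22 (mod 23) since 22·22 = 484 ≡ 1, so λ ≡ 11.
  x = λ² - 2 - 1 = 121 - 3 ≡ 3; y = λ·(2 - 3) - 4 ≡ 8. → (3, 8)

(3, 8)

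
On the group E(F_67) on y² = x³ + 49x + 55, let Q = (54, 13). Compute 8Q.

Double-and-add on 8 = (1000)₂. Start with Q = (54, 13) for the leading 1-bit.
double: tangent at (54, 13): λ = (3·54² + 49)/(2·13) ≡ 20/26. 26⁻¹ ≡ 49 (mod 67), so λ ≡ 20·49 ≡ 42.
  x = λ² - 54 - 54 = 1764 - 108 ≡ 48; y = λ·(54 - 48) - 13 ≡ 38. → (48, 38)
double: tangent at (48, 38): λ = (3·48² + 49)/(2·38) ≡ 60/9. 9⁻¹ ≡ 15 (mod 67) since 9·15 = 135 ≡ 1, so λ ≡ 60·15 ≡ 29.
  x = λ² - 48 - 48 = 841 - 96 ≡ 8; y = λ·(48 - 8) - 38 ≡ 50. → (8, 50)
double: tangent at (8, 50): λ = (3·8² + 49)/(2·50) ≡ 40/33. 33⁻¹ ≡ 65 (mod 67) since 33·65 = 2145 ≡ 1, so λ ≡ 40·65 ≡ 54.
  x = λ² - 8 - 8 = 2916 - 16 ≡ 19; y = λ·(8 - 19) - 50 ≡ 26. → (19, 26)

(19, 26)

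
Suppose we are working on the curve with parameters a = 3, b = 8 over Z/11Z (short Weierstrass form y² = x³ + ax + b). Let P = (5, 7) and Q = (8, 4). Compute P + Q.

(10, 9)

(5, 7) + (8, 4). λ = (4 - 7)/(8 - 5) ≡ 8/3 mod 11. 3⁻¹ ≡ 4 (mod 11) since 3·4 = 12 ≡ 1, so λ ≡ 10.
  x = λ² - 5 - 8 = 100 - 13 ≡ 10; y = λ·(5 - 10) - 7 ≡ 9. → (10, 9)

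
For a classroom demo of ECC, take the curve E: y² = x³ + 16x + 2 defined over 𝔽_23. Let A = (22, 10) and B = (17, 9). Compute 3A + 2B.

(5, 0)

First 3A:
Repeated addition: build up to 3A.
2A: tangent at (22, 10): λ = (3·22² + 16)/(2·10) ≡ 19/20. 20⁻¹ ≡ 15 (mod 23), so λ ≡ 19·15 ≡ 9.
  x = λ² - 22 - 22 = 81 - 44 ≡ 14; y = λ·(22 - 14) - 10 ≡ 16. → (14, 16)
3A: (14, 16) + (22, 10). λ = (10 - 16)/(22 - 14) ≡ 17/8 mod 23. 8⁻¹ ≡ 3 (mod 23) since 8·3 = 24 ≡ 1, so λ ≡ 5.
  x = λ² - 14 - 22 = 25 - 36 ≡ 12; y = λ·(14 - 12) - 16 ≡ 17. → (12, 17)
3A = (12, 17).
Next 2B:
Repeated addition: build up to 2B.
2B: tangent at (17, 9): λ = (3·17² + 16)/(2·9) ≡ 9/18. 18⁻¹ ≡ 9 (mod 23) since 18·9 = 162 ≡ 1, so λ ≡ 9·9 ≡ 12.
  x = λ² - 17 - 17 = 144 - 34 ≡ 18; y = λ·(17 - 18) - 9 ≡ 2. → (18, 2)
2B = (18, 2).
Finally 3A + 2B:
(12, 17) + (18, 2). λ = (2 - 17)/(18 - 12) ≡ 8/6 mod 23. 6⁻¹ ≡ 4 (mod 23), so λ ≡ 9.
  x = λ² - 12 - 18 = 81 - 30 ≡ 5; y = λ·(12 - 5) - 17 ≡ 0. → (5, 0)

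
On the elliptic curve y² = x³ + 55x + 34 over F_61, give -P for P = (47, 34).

-(47, 34) = (47, -34 mod 61) = (47, 27).

(47, 27)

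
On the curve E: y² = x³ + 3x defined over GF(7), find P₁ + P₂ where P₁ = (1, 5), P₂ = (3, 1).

(1, 5) + (3, 1). λ = (1 - 5)/(3 - 1) ≡ 3/2 mod 7. 2⁻¹ ≡ 4 (mod 7), so λ ≡ 5.
  x = λ² - 1 - 3 = 25 - 4 ≡ 0; y = λ·(1 - 0) - 5 ≡ 0. → (0, 0)

(0, 0)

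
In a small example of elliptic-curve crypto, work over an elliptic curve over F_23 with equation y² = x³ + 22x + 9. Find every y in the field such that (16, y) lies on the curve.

x³ + 22x + 9 = 4457 ≡ 18 (mod 23).
Square roots of 18 mod 23: 8 and 15 (since 8² = 64 ≡ 18).

8, 15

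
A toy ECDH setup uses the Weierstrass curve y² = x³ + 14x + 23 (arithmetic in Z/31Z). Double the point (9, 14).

(22, 25)

tangent at (9, 14): λ = (3·9² + 14)/(2·14) ≡ 9/28. 28⁻¹ ≡ 10 (mod 31), so λ ≡ 9·10 ≡ 28.
  x = λ² - 9 - 9 = 784 - 18 ≡ 22; y = λ·(9 - 22) - 14 ≡ 25. → (22, 25)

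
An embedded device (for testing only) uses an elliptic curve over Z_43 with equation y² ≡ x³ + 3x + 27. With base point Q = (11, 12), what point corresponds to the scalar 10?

Double-and-add on 10 = (1010)₂. Start with Q = (11, 12) for the leading 1-bit.
double: tangent at (11, 12): λ = (3·11² + 3)/(2·12) ≡ 22/24. 24⁻¹ ≡ 9 (mod 43), so λ ≡ 22·9 ≡ 26.
  x = λ² - 11 - 11 = 676 - 22 ≡ 9; y = λ·(11 - 9) - 12 ≡ 40. → (9, 40)
double: tangent at (9, 40): λ = (3·9² + 3)/(2·40) ≡ 31/37. 37⁻¹ ≡ 7 (mod 43), so λ ≡ 31·7 ≡ 2.
  x = λ² - 9 - 9 = 4 - 18 ≡ 29; y = λ·(9 - 29) - 40 ≡ 6. → (29, 6)
add Q: (29, 6) + (11, 12). λ = (12 - 6)/(11 - 29) ≡ 6/25 mod 43. 25⁻¹ ≡ 31 (mod 43) since 25·31 = 775 ≡ 1, so λ ≡ 14.
  x = λ² - 29 - 11 = 196 - 40 ≡ 27; y = λ·(29 - 27) - 6 ≡ 22. → (27, 22)
double: tangent at (27, 22): λ = (3·27² + 3)/(2·22) ≡ 40/1. 1⁻¹ ≡ 1 (mod 43), so λ ≡ 40·1 ≡ 40.
  x = λ² - 27 - 27 = 1600 - 54 ≡ 41; y = λ·(27 - 41) - 22 ≡ 20. → (41, 20)

(41, 20)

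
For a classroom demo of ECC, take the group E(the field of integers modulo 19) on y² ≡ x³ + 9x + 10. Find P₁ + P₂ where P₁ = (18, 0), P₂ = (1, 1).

(5, 16)

(18, 0) + (1, 1). λ = (1 - 0)/(1 - 18) ≡ 1/2 mod 19. 2⁻¹ ≡ 10 (mod 19) since 2·10 = 20 ≡ 1, so λ ≡ 10.
  x = λ² - 18 - 1 = 100 - 19 ≡ 5; y = λ·(18 - 5) - 0 ≡ 16. → (5, 16)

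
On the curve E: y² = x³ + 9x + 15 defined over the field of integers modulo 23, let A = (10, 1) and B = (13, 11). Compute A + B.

(6, 20)

(10, 1) + (13, 11). λ = (11 - 1)/(13 - 10) ≡ 10/3 mod 23. 3⁻¹ ≡ 8 (mod 23) since 3·8 = 24 ≡ 1, so λ ≡ 11.
  x = λ² - 10 - 13 = 121 - 23 ≡ 6; y = λ·(10 - 6) - 1 ≡ 20. → (6, 20)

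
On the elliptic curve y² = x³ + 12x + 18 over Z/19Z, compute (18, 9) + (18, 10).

O

The two points share x = 18 and their y-coordinates satisfy 9 + 10 ≡ 0 (mod 19), so they are inverses. Their sum is 𝒪.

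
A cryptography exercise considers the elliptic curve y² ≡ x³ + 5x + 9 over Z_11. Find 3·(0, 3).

(2, 7)

Write P = (0, 3).
Repeated addition: build up to 3P.
2P: tangent at (0, 3): λ = (3·0² + 5)/(2·3) ≡ 5/6. 6⁻¹ ≡ 2 (mod 11) since 6·2 = 12 ≡ 1, so λ ≡ 5·2 ≡ 10.
  x = λ² - 0 - 0 = 100 - 0 ≡ 1; y = λ·(0 - 1) - 3 ≡ 9. → (1, 9)
3P: (1, 9) + (0, 3). λ = (3 - 9)/(0 - 1) ≡ 5/10 mod 11. 10⁻¹ ≡ 10 (mod 11) since 10·10 = 100 ≡ 1, so λ ≡ 6.
  x = λ² - 1 - 0 = 36 - 1 ≡ 2; y = λ·(1 - 2) - 9 ≡ 7. → (2, 7)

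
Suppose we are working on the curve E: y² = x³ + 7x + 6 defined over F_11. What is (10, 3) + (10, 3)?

(6, 0)

tangent at (10, 3): λ = (3·10² + 7)/(2·3) ≡ 10/6. 6⁻¹ ≡ 2 (mod 11), so λ ≡ 10·2 ≡ 9.
  x = λ² - 10 - 10 = 81 - 20 ≡ 6; y = λ·(10 - 6) - 3 ≡ 0. → (6, 0)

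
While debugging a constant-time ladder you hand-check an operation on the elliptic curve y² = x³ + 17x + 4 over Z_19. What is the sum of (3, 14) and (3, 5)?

O

The two points share x = 3 and their y-coordinates satisfy 14 + 5 ≡ 0 (mod 19), so they are inverses. Their sum is 𝒪.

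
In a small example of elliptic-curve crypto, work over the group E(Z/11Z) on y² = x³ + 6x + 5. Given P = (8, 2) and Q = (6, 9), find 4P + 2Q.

First 4P:
Repeated addition: build up to 4P.
2P: tangent at (8, 2): λ = (3·8² + 6)/(2·2) ≡ 0/4. 4⁻¹ ≡ 3 (mod 11), so λ ≡ 0·3 ≡ 0.
  x = λ² - 8 - 8 = 0 - 16 ≡ 6; y = λ·(8 - 6) - 2 ≡ 9. → (6, 9)
3P: (6, 9) + (8, 2). λ = (2 - 9)/(8 - 6) ≡ 4/2 mod 11. 2⁻¹ ≡ 6 (mod 11) since 2·6 = 12 ≡ 1, so λ ≡ 2.
  x = λ² - 6 - 8 = 4 - 14 ≡ 1; y = λ·(6 - 1) - 9 ≡ 1. → (1, 1)
4P: (1, 1) + (8, 2). λ = (2 - 1)/(8 - 1) ≡ 1/7 mod 11. 7⁻¹ ≡ 8 (mod 11), so λ ≡ 8.
  x = λ² - 1 - 8 = 64 - 9 ≡ 0; y = λ·(1 - 0) - 1 ≡ 7. → (0, 7)
4P = (0, 7).
Next 2Q:
Repeated addition: build up to 2Q.
2Q: tangent at (6, 9): λ = (3·6² + 6)/(2·9) ≡ 4/7. 7⁻¹ ≡ 8 (mod 11), so λ ≡ 4·8 ≡ 10.
  x = λ² - 6 - 6 = 100 - 12 ≡ 0; y = λ·(6 - 0) - 9 ≡ 7. → (0, 7)
2Q = (0, 7).
Finally 4P + 2Q:
tangent at (0, 7): λ = (3·0² + 6)/(2·7) ≡ 6/3. 3⁻¹ ≡ 4 (mod 11), so λ ≡ 6·4 ≡ 2.
  x = λ² - 0 - 0 = 4 - 0 ≡ 4; y = λ·(0 - 4) - 7 ≡ 7. → (4, 7)

(4, 7)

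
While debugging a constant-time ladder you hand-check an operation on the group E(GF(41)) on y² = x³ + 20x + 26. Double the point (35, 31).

tangent at (35, 31): λ = (3·35² + 20)/(2·31) ≡ 5/21. 21⁻¹ ≡ 2 (mod 41), so λ ≡ 5·2 ≡ 10.
  x = λ² - 35 - 35 = 100 - 70 ≡ 30; y = λ·(35 - 30) - 31 ≡ 19. → (30, 19)

(30, 19)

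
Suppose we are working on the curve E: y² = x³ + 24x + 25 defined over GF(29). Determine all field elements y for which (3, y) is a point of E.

none

x³ + 24x + 25 = 124 ≡ 8 (mod 29).
8 is a non-residue mod 29; no y exists.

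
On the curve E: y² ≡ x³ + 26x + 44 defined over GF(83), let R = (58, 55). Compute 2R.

tangent at (58, 55): λ = (3·58² + 26)/(2·55) ≡ 75/27. 27⁻¹ ≡ 40 (mod 83), so λ ≡ 75·40 ≡ 12.
  x = λ² - 58 - 58 = 144 - 116 ≡ 28; y = λ·(58 - 28) - 55 ≡ 56. → (28, 56)

(28, 56)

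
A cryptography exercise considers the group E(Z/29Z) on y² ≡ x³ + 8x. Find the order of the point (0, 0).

2

2P: (0, 0) + (0, 0): same x and y₁ ≡ -y₂, so the sum is O.
2P = O, so the order is 2.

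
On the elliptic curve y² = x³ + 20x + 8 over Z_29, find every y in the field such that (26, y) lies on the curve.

x³ + 20x + 8 = 18104 ≡ 8 (mod 29).
8 is a non-residue mod 29; no y exists.

none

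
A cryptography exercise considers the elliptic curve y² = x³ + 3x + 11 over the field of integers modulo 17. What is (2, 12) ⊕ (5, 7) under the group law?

(9, 11)

(2, 12) + (5, 7). λ = (7 - 12)/(5 - 2) ≡ 12/3 mod 17. 3⁻¹ ≡ 6 (mod 17) since 3·6 = 18 ≡ 1, so λ ≡ 4.
  x = λ² - 2 - 5 = 16 - 7 ≡ 9; y = λ·(2 - 9) - 12 ≡ 11. → (9, 11)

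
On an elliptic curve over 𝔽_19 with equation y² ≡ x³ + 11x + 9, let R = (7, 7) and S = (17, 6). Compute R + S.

(18, 15)

(7, 7) + (17, 6). λ = (6 - 7)/(17 - 7) ≡ 18/10 mod 19. 10⁻¹ ≡ 2 (mod 19), so λ ≡ 17.
  x = λ² - 7 - 17 = 289 - 24 ≡ 18; y = λ·(7 - 18) - 7 ≡ 15. → (18, 15)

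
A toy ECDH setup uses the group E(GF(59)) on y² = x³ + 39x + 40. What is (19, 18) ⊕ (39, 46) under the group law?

(36, 29)

(19, 18) + (39, 46). λ = (46 - 18)/(39 - 19) ≡ 28/20 mod 59. 20⁻¹ ≡ 3 (mod 59), so λ ≡ 25.
  x = λ² - 19 - 39 = 625 - 58 ≡ 36; y = λ·(19 - 36) - 18 ≡ 29. → (36, 29)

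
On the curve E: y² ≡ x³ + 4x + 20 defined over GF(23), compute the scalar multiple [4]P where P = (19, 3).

(8, 9)

Double-and-add on 4 = (100)₂. Start with P = (19, 3) for the leading 1-bit.
double: tangent at (19, 3): λ = (3·19² + 4)/(2·3) ≡ 6/6. 6⁻¹ ≡ 4 (mod 23), so λ ≡ 6·4 ≡ 1.
  x = λ² - 19 - 19 = 1 - 38 ≡ 9; y = λ·(19 - 9) - 3 ≡ 7. → (9, 7)
double: tangent at (9, 7): λ = (3·9² + 4)/(2·7) ≡ 17/14. 14⁻¹ ≡ 5 (mod 23), so λ ≡ 17·5 ≡ 16.
  x = λ² - 9 - 9 = 256 - 18 ≡ 8; y = λ·(9 - 8) - 7 ≡ 9. → (8, 9)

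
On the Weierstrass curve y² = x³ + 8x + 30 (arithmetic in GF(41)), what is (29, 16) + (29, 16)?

(26, 15)

tangent at (29, 16): λ = (3·29² + 8)/(2·16) ≡ 30/32. 32⁻¹ ≡ 9 (mod 41), so λ ≡ 30·9 ≡ 24.
  x = λ² - 29 - 29 = 576 - 58 ≡ 26; y = λ·(29 - 26) - 16 ≡ 15. → (26, 15)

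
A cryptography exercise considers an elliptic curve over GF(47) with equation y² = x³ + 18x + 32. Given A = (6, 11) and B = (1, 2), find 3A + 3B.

First 3A:
Repeated addition: build up to 3A.
2A: tangent at (6, 11): λ = (3·6² + 18)/(2·11) ≡ 32/22. 22⁻¹ ≡ 15 (mod 47), so λ ≡ 32·15 ≡ 10.
  x = λ² - 6 - 6 = 100 - 12 ≡ 41; y = λ·(6 - 41) - 11 ≡ 15. → (41, 15)
3A: (41, 15) + (6, 11). λ = (11 - 15)/(6 - 41) ≡ 43/12 mod 47. 12⁻¹ ≡ 4 (mod 47) since 12·4 = 48 ≡ 1, so λ ≡ 31.
  x = λ² - 41 - 6 = 961 - 47 ≡ 21; y = λ·(41 - 21) - 15 ≡ 41. → (21, 41)
3A = (21, 41).
Next 3B:
Repeated addition: build up to 3B.
2B: tangent at (1, 2): λ = (3·1² + 18)/(2·2) ≡ 21/4. 4⁻¹ ≡ 12 (mod 47), so λ ≡ 21·12 ≡ 17.
  x = λ² - 1 - 1 = 289 - 2 ≡ 5; y = λ·(1 - 5) - 2 ≡ 24. → (5, 24)
3B: (5, 24) + (1, 2). λ = (2 - 24)/(1 - 5) ≡ 25/43 mod 47. 43⁻¹ ≡ 35 (mod 47), so λ ≡ 29.
  x = λ² - 5 - 1 = 841 - 6 ≡ 36; y = λ·(5 - 36) - 24 ≡ 17. → (36, 17)
3B = (36, 17).
Finally 3A + 3B:
(21, 41) + (36, 17). λ = (17 - 41)/(36 - 21) ≡ 23/15 mod 47. 15⁻¹ ≡ 22 (mod 47), so λ ≡ 36.
  x = λ² - 21 - 36 = 1296 - 57 ≡ 17; y = λ·(21 - 17) - 41 ≡ 9. → (17, 9)

(17, 9)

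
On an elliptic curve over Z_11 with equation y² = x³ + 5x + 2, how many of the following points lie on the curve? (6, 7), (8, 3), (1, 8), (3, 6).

0

(6, 7): 7² ≡ 5, rhs ≡ 6 → off.
(8, 3): 3² ≡ 9, rhs ≡ 4 → off.
(1, 8): 8² ≡ 9, rhs ≡ 8 → off.
(3, 6): 6² ≡ 3, rhs ≡ 0 → off.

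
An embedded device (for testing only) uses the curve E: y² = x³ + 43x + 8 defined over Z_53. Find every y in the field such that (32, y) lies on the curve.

x³ + 43x + 8 = 34152 ≡ 20 (mod 53).
20 is a non-residue mod 53; no y exists.

none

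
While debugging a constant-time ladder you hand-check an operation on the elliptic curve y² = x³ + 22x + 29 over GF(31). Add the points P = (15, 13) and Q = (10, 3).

(15, 13) + (10, 3). λ = (3 - 13)/(10 - 15) ≡ 21/26 mod 31. 26⁻¹ ≡ 6 (mod 31), so λ ≡ 2.
  x = λ² - 15 - 10 = 4 - 25 ≡ 10; y = λ·(15 - 10) - 13 ≡ 28. → (10, 28)

(10, 28)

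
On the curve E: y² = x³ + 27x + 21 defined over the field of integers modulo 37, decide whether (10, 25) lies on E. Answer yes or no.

y² = 25² ≡ 33; x³ + 27x + 21 = 1291 ≡ 33 (mod 37). 33 = 33.

yes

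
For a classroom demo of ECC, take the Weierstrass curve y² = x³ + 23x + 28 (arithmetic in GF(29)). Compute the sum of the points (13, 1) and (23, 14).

(13, 1) + (23, 14). λ = (14 - 1)/(23 - 13) ≡ 13/10 mod 29. 10⁻¹ ≡ 3 (mod 29) since 10·3 = 30 ≡ 1, so λ ≡ 10.
  x = λ² - 13 - 23 = 100 - 36 ≡ 6; y = λ·(13 - 6) - 1 ≡ 11. → (6, 11)

(6, 11)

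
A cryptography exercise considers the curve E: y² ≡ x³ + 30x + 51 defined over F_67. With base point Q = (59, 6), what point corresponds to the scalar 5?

Double-and-add on 5 = (101)₂. Start with Q = (59, 6) for the leading 1-bit.
double: tangent at (59, 6): λ = (3·59² + 30)/(2·6) ≡ 21/12. 12⁻¹ ≡ 28 (mod 67), so λ ≡ 21·28 ≡ 52.
  x = λ² - 59 - 59 = 2704 - 118 ≡ 40; y = λ·(59 - 40) - 6 ≡ 44. → (40, 44)
double: tangent at (40, 44): λ = (3·40² + 30)/(2·44) ≡ 6/21. 21⁻¹ ≡ 16 (mod 67) since 21·16 = 336 ≡ 1, so λ ≡ 6·16 ≡ 29.
  x = λ² - 40 - 40 = 841 - 80 ≡ 24; y = λ·(40 - 24) - 44 ≡ 18. → (24, 18)
add Q: (24, 18) + (59, 6). λ = (6 - 18)/(59 - 24) ≡ 55/35 mod 67. 35⁻¹ ≡ 23 (mod 67), so λ ≡ 59.
  x = λ² - 24 - 59 = 3481 - 83 ≡ 48; y = λ·(24 - 48) - 18 ≡ 40. → (48, 40)

(48, 40)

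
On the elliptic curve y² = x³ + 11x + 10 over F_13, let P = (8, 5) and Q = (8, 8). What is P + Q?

O

The two points share x = 8 and their y-coordinates satisfy 5 + 8 ≡ 0 (mod 13), so they are inverses. Their sum is O.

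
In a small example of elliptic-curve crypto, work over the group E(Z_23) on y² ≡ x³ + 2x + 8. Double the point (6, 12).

(13, 0)

tangent at (6, 12): λ = (3·6² + 2)/(2·12) ≡ 18/1. 1⁻¹ ≡ 1 (mod 23) since 1·1 = 1 ≡ 1, so λ ≡ 18·1 ≡ 18.
  x = λ² - 6 - 6 = 324 - 12 ≡ 13; y = λ·(6 - 13) - 12 ≡ 0. → (13, 0)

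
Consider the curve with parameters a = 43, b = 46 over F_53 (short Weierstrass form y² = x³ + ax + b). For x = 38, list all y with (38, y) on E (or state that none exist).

1, 52

x³ + 43x + 46 = 56552 ≡ 1 (mod 53).
Square roots of 1 mod 53: 1 and 52 (since 1² = 1 ≡ 1).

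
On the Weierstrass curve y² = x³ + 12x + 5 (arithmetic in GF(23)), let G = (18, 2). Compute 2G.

tangent at (18, 2): λ = (3·18² + 12)/(2·2) ≡ 18/4. 4⁻¹ ≡ 6 (mod 23) since 4·6 = 24 ≡ 1, so λ ≡ 18·6 ≡ 16.
  x = λ² - 18 - 18 = 256 - 36 ≡ 13; y = λ·(18 - 13) - 2 ≡ 9. → (13, 9)

(13, 9)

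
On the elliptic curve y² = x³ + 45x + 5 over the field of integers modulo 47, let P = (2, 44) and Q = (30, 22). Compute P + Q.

(36, 23)

(2, 44) + (30, 22). λ = (22 - 44)/(30 - 2) ≡ 25/28 mod 47. 28⁻¹ ≡ 42 (mod 47) since 28·42 = 1176 ≡ 1, so λ ≡ 16.
  x = λ² - 2 - 30 = 256 - 32 ≡ 36; y = λ·(2 - 36) - 44 ≡ 23. → (36, 23)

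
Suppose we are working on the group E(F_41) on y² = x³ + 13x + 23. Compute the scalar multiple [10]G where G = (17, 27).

(23, 5)

Repeated addition: build up to 10G.
2G: tangent at (17, 27): λ = (3·17² + 13)/(2·27) ≡ 19/13. 13⁻¹ ≡ 19 (mod 41), so λ ≡ 19·19 ≡ 33.
  x = λ² - 17 - 17 = 1089 - 34 ≡ 30; y = λ·(17 - 30) - 27 ≡ 36. → (30, 36)
3G: (30, 36) + (17, 27). λ = (27 - 36)/(17 - 30) ≡ 32/28 mod 41. 28⁻¹ ≡ 22 (mod 41), so λ ≡ 7.
  x = λ² - 30 - 17 = 49 - 47 ≡ 2; y = λ·(30 - 2) - 36 ≡ 37. → (2, 37)
4G: (2, 37) + (17, 27). λ = (27 - 37)/(17 - 2) ≡ 31/15 mod 41. 15⁻¹ ≡ 11 (mod 41), so λ ≡ 13.
  x = λ² - 2 - 17 = 169 - 19 ≡ 27; y = λ·(2 - 27) - 37 ≡ 7. → (27, 7)
5G: (27, 7) + (17, 27). λ = (27 - 7)/(17 - 27) ≡ 20/31 mod 41. 31⁻¹ ≡ 4 (mod 41), so λ ≡ 39.
  x = λ² - 27 - 17 = 1521 - 44 ≡ 1; y = λ·(27 - 1) - 7 ≡ 23. → (1, 23)
6G: (1, 23) + (17, 27). λ = (27 - 23)/(17 - 1) ≡ 4/16 mod 41. 16⁻¹ ≡ 18 (mod 41) since 16·18 = 288 ≡ 1, so λ ≡ 31.
  x = λ² - 1 - 17 = 961 - 18 ≡ 0; y = λ·(1 - 0) - 23 ≡ 8. → (0, 8)
7G: (0, 8) + (17, 27). λ = (27 - 8)/(17 - 0) ≡ 19/17 mod 41. 17⁻¹ ≡ 29 (mod 41), so λ ≡ 18.
  x = λ² - 0 - 17 = 324 - 17 ≡ 20; y = λ·(0 - 20) - 8 ≡ 1. → (20, 1)
8G: (20, 1) + (17, 27). λ = (27 - 1)/(17 - 20) ≡ 26/38 mod 41. 38⁻¹ ≡ 27 (mod 41) since 38·27 = 1026 ≡ 1, so λ ≡ 5.
  x = λ² - 20 - 17 = 25 - 37 ≡ 29; y = λ·(20 - 29) - 1 ≡ 36. → (29, 36)
9G: (29, 36) + (17, 27). λ = (27 - 36)/(17 - 29) ≡ 32/29 mod 41. 29⁻¹ ≡ 17 (mod 41), so λ ≡ 11.
  x = λ² - 29 - 17 = 121 - 46 ≡ 34; y = λ·(29 - 34) - 36 ≡ 32. → (34, 32)
10G: (34, 32) + (17, 27). λ = (27 - 32)/(17 - 34) ≡ 36/24 mod 41. 24⁻¹ ≡ 12 (mod 41), so λ ≡ 22.
  x = λ² - 34 - 17 = 484 - 51 ≡ 23; y = λ·(34 - 23) - 32 ≡ 5. → (23, 5)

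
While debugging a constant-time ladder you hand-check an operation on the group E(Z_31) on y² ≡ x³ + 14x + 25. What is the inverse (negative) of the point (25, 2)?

-(25, 2) = (25, -2 mod 31) = (25, 29).

(25, 29)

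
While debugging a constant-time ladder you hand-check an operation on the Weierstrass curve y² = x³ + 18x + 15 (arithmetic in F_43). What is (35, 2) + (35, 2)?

tangent at (35, 2): λ = (3·35² + 18)/(2·2) ≡ 38/4. 4⁻¹ ≡ 11 (mod 43), so λ ≡ 38·11 ≡ 31.
  x = λ² - 35 - 35 = 961 - 70 ≡ 31; y = λ·(35 - 31) - 2 ≡ 36. → (31, 36)

(31, 36)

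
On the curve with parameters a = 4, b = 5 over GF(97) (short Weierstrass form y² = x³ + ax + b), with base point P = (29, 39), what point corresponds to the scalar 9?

(56, 88)

Double-and-add on 9 = (1001)₂. Start with P = (29, 39) for the leading 1-bit.
double: tangent at (29, 39): λ = (3·29² + 4)/(2·39) ≡ 5/78. 78⁻¹ ≡ 51 (mod 97), so λ ≡ 5·51 ≡ 61.
  x = λ² - 29 - 29 = 3721 - 58 ≡ 74; y = λ·(29 - 74) - 39 ≡ 29. → (74, 29)
double: tangent at (74, 29): λ = (3·74² + 4)/(2·29) ≡ 39/58. 58⁻¹ ≡ 92 (mod 97), so λ ≡ 39·92 ≡ 96.
  x = λ² - 74 - 74 = 9216 - 148 ≡ 47; y = λ·(74 - 47) - 29 ≡ 41. → (47, 41)
double: tangent at (47, 41): λ = (3·47² + 4)/(2·41) ≡ 35/82. 82⁻¹ ≡ 84 (mod 97), so λ ≡ 35·84 ≡ 30.
  x = λ² - 47 - 47 = 900 - 94 ≡ 30; y = λ·(47 - 30) - 41 ≡ 81. → (30, 81)
add P: (30, 81) + (29, 39). λ = (39 - 81)/(29 - 30) ≡ 55/96 mod 97. 96⁻¹ ≡ 96 (mod 97) since 96·96 = 9216 ≡ 1, so λ ≡ 42.
  x = λ² - 30 - 29 = 1764 - 59 ≡ 56; y = λ·(30 - 56) - 81 ≡ 88. → (56, 88)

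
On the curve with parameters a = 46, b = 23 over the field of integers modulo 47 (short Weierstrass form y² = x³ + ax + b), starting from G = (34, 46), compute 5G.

(3, 0)

Double-and-add on 5 = (101)₂. Start with G = (34, 46) for the leading 1-bit.
double: tangent at (34, 46): λ = (3·34² + 46)/(2·46) ≡ 36/45. 45⁻¹ ≡ 23 (mod 47) since 45·23 = 1035 ≡ 1, so λ ≡ 36·23 ≡ 29.
  x = λ² - 34 - 34 = 841 - 68 ≡ 21; y = λ·(34 - 21) - 46 ≡ 2. → (21, 2)
double: tangent at (21, 2): λ = (3·21² + 46)/(2·2) ≡ 6/4. 4⁻¹ ≡ 12 (mod 47), so λ ≡ 6·12 ≡ 25.
  x = λ² - 21 - 21 = 625 - 42 ≡ 19; y = λ·(21 - 19) - 2 ≡ 1. → (19, 1)
add G: (19, 1) + (34, 46). λ = (46 - 1)/(34 - 19) ≡ 45/15 mod 47. 15⁻¹ ≡ 22 (mod 47), so λ ≡ 3.
  x = λ² - 19 - 34 = 9 - 53 ≡ 3; y = λ·(19 - 3) - 1 ≡ 0. → (3, 0)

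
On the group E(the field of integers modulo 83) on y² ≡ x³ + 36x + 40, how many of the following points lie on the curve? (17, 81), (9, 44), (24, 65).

(17, 81): 81² ≡ 4, rhs ≡ 4 → on.
(9, 44): 44² ≡ 27, rhs ≡ 14 → off.
(24, 65): 65² ≡ 75, rhs ≡ 37 → off.

1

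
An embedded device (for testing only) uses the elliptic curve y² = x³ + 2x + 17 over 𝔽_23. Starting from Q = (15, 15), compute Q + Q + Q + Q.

Double-and-add on 4 = (100)₂. Start with Q = (15, 15) for the leading 1-bit.
double: tangent at (15, 15): λ = (3·15² + 2)/(2·15) ≡ 10/7. 7⁻¹ ≡ 10 (mod 23), so λ ≡ 10·10 ≡ 8.
  x = λ² - 15 - 15 = 64 - 30 ≡ 11; y = λ·(15 - 11) - 15 ≡ 17. → (11, 17)
double: tangent at (11, 17): λ = (3·11² + 2)/(2·17) ≡ 20/11. 11⁻¹ ≡ 21 (mod 23), so λ ≡ 20·21 ≡ 6.
  x = λ² - 11 - 11 = 36 - 22 ≡ 14; y = λ·(11 - 14) - 17 ≡ 11. → (14, 11)

(14, 11)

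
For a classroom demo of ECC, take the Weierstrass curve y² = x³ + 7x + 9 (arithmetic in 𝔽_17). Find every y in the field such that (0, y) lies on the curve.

3, 14

x³ + 7x + 9 = 9 ≡ 9 (mod 17).
Square roots of 9 mod 17: 3 and 14 (since 3² = 9 ≡ 9).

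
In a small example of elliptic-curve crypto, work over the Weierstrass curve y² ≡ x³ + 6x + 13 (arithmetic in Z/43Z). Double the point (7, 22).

(3, 31)

tangent at (7, 22): λ = (3·7² + 6)/(2·22) ≡ 24/1. 1⁻¹ ≡ 1 (mod 43), so λ ≡ 24·1 ≡ 24.
  x = λ² - 7 - 7 = 576 - 14 ≡ 3; y = λ·(7 - 3) - 22 ≡ 31. → (3, 31)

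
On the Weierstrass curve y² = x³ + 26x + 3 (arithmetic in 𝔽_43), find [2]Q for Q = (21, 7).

(26, 18)

tangent at (21, 7): λ = (3·21² + 26)/(2·7) ≡ 16/14. 14⁻¹ ≡ 40 (mod 43), so λ ≡ 16·40 ≡ 38.
  x = λ² - 21 - 21 = 1444 - 42 ≡ 26; y = λ·(21 - 26) - 7 ≡ 18. → (26, 18)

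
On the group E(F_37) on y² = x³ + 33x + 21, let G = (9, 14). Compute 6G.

(33, 11)

Repeated addition: build up to 6G.
2G: tangent at (9, 14): λ = (3·9² + 33)/(2·14) ≡ 17/28. 28⁻¹ ≡ 4 (mod 37), so λ ≡ 17·4 ≡ 31.
  x = λ² - 9 - 9 = 961 - 18 ≡ 18; y = λ·(9 - 18) - 14 ≡ 3. → (18, 3)
3G: (18, 3) + (9, 14). λ = (14 - 3)/(9 - 18) ≡ 11/28 mod 37. 28⁻¹ ≡ 4 (mod 37), so λ ≡ 7.
  x = λ² - 18 - 9 = 49 - 27 ≡ 22; y = λ·(18 - 22) - 3 ≡ 6. → (22, 6)
4G: (22, 6) + (9, 14). λ = (14 - 6)/(9 - 22) ≡ 8/24 mod 37. 24⁻¹ ≡ 17 (mod 37) since 24·17 = 408 ≡ 1, so λ ≡ 25.
  x = λ² - 22 - 9 = 625 - 31 ≡ 2; y = λ·(22 - 2) - 6 ≡ 13. → (2, 13)
5G: (2, 13) + (9, 14). λ = (14 - 13)/(9 - 2) ≡ 1/7 mod 37. 7⁻¹ ≡ 16 (mod 37), so λ ≡ 16.
  x = λ² - 2 - 9 = 256 - 11 ≡ 23; y = λ·(2 - 23) - 13 ≡ 21. → (23, 21)
6G: (23, 21) + (9, 14). λ = (14 - 21)/(9 - 23) ≡ 30/23 mod 37. 23⁻¹ ≡ 29 (mod 37) since 23·29 = 667 ≡ 1, so λ ≡ 19.
  x = λ² - 23 - 9 = 361 - 32 ≡ 33; y = λ·(23 - 33) - 21 ≡ 11. → (33, 11)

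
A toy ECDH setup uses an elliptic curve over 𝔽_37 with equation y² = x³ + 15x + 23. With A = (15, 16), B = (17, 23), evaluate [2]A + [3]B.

First 2A:
Repeated addition: build up to 2A.
2A: tangent at (15, 16): λ = (3·15² + 15)/(2·16) ≡ 24/32. 32⁻¹ ≡ 22 (mod 37), so λ ≡ 24·22 ≡ 10.
  x = λ² - 15 - 15 = 100 - 30 ≡ 33; y = λ·(15 - 33) - 16 ≡ 26. → (33, 26)
2A = (33, 26).
Next 3B:
Repeated addition: build up to 3B.
2B: tangent at (17, 23): λ = (3·17² + 15)/(2·23) ≡ 31/9. 9⁻¹ ≡ 33 (mod 37) since 9·33 = 297 ≡ 1, so λ ≡ 31·33 ≡ 24.
  x = λ² - 17 - 17 = 576 - 34 ≡ 24; y = λ·(17 - 24) - 23 ≡ 31. → (24, 31)
3B: (24, 31) + (17, 23). λ = (23 - 31)/(17 - 24) ≡ 29/30 mod 37. 30⁻¹ ≡ 21 (mod 37), so λ ≡ 17.
  x = λ² - 24 - 17 = 289 - 41 ≡ 26; y = λ·(24 - 26) - 31 ≡ 9. → (26, 9)
3B = (26, 9).
Finally 2A + 3B:
(33, 26) + (26, 9). λ = (9 - 26)/(26 - 33) ≡ 20/30 mod 37. 30⁻¹ ≡ 21 (mod 37), so λ ≡ 13.
  x = λ² - 33 - 26 = 169 - 59 ≡ 36; y = λ·(33 - 36) - 26 ≡ 9. → (36, 9)

(36, 9)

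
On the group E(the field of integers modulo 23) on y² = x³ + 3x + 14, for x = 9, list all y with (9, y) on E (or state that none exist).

none

x³ + 3x + 14 = 770 ≡ 11 (mod 23).
11 is a non-residue mod 23; no y exists.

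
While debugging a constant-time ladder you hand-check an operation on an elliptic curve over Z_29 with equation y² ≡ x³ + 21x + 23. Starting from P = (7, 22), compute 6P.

(7, 7)

Double-and-add on 6 = (110)₂. Start with P = (7, 22) for the leading 1-bit.
double: tangent at (7, 22): λ = (3·7² + 21)/(2·22) ≡ 23/15. 15⁻¹ ≡ 2 (mod 29) since 15·2 = 30 ≡ 1, so λ ≡ 23·2 ≡ 17.
  x = λ² - 7 - 7 = 289 - 14 ≡ 14; y = λ·(7 - 14) - 22 ≡ 4. → (14, 4)
add P: (14, 4) + (7, 22). λ = (22 - 4)/(7 - 14) ≡ 18/22 mod 29. 22⁻¹ ≡ 4 (mod 29) since 22·4 = 88 ≡ 1, so λ ≡ 14.
  x = λ² - 14 - 7 = 196 - 21 ≡ 1; y = λ·(14 - 1) - 4 ≡ 4. → (1, 4)
double: tangent at (1, 4): λ = (3·1² + 21)/(2·4) ≡ 24/8. 8⁻¹ ≡ 11 (mod 29), so λ ≡ 24·11 ≡ 3.
  x = λ² - 1 - 1 = 9 - 2 ≡ 7; y = λ·(1 - 7) - 4 ≡ 7. → (7, 7)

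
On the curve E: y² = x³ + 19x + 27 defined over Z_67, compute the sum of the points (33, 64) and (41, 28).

(30, 23)

(33, 64) + (41, 28). λ = (28 - 64)/(41 - 33) ≡ 31/8 mod 67. 8⁻¹ ≡ 42 (mod 67) since 8·42 = 336 ≡ 1, so λ ≡ 29.
  x = λ² - 33 - 41 = 841 - 74 ≡ 30; y = λ·(33 - 30) - 64 ≡ 23. → (30, 23)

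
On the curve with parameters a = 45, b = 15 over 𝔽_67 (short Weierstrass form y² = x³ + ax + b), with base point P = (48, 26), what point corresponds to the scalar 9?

(45, 54)

Double-and-add on 9 = (1001)₂. Start with P = (48, 26) for the leading 1-bit.
double: tangent at (48, 26): λ = (3·48² + 45)/(2·26) ≡ 56/52. 52⁻¹ ≡ 58 (mod 67), so λ ≡ 56·58 ≡ 32.
  x = λ² - 48 - 48 = 1024 - 96 ≡ 57; y = λ·(48 - 57) - 26 ≡ 21. → (57, 21)
double: tangent at (57, 21): λ = (3·57² + 45)/(2·21) ≡ 10/42. 42⁻¹ ≡ 8 (mod 67), so λ ≡ 10·8 ≡ 13.
  x = λ² - 57 - 57 = 169 - 114 ≡ 55; y = λ·(57 - 55) - 21 ≡ 5. → (55, 5)
double: tangent at (55, 5): λ = (3·55² + 45)/(2·5) ≡ 8/10. 10⁻¹ ≡ 47 (mod 67), so λ ≡ 8·47 ≡ 41.
  x = λ² - 55 - 55 = 1681 - 110 ≡ 30; y = λ·(55 - 30) - 5 ≡ 15. → (30, 15)
add P: (30, 15) + (48, 26). λ = (26 - 15)/(48 - 30) ≡ 11/18 mod 67. 18⁻¹ ≡ 41 (mod 67) since 18·41 = 738 ≡ 1, so λ ≡ 49.
  x = λ² - 30 - 48 = 2401 - 78 ≡ 45; y = λ·(30 - 45) - 15 ≡ 54. → (45, 54)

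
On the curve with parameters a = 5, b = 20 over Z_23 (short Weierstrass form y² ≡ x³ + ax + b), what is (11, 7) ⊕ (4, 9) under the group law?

(17, 21)

(11, 7) + (4, 9). λ = (9 - 7)/(4 - 11) ≡ 2/16 mod 23. 16⁻¹ ≡ 13 (mod 23), so λ ≡ 3.
  x = λ² - 11 - 4 = 9 - 15 ≡ 17; y = λ·(11 - 17) - 7 ≡ 21. → (17, 21)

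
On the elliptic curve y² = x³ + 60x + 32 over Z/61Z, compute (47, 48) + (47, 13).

O

The two points share x = 47 and their y-coordinates satisfy 48 + 13 ≡ 0 (mod 61), so they are inverses. Their sum is 𝒪.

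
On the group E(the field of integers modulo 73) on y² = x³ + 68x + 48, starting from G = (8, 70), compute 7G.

(27, 18)

Double-and-add on 7 = (111)₂. Start with G = (8, 70) for the leading 1-bit.
double: tangent at (8, 70): λ = (3·8² + 68)/(2·70) ≡ 41/67. 67⁻¹ ≡ 12 (mod 73) since 67·12 = 804 ≡ 1, so λ ≡ 41·12 ≡ 54.
  x = λ² - 8 - 8 = 2916 - 16 ≡ 53; y = λ·(8 - 53) - 70 ≡ 55. → (53, 55)
add G: (53, 55) + (8, 70). λ = (70 - 55)/(8 - 53) ≡ 15/28 mod 73. 28⁻¹ ≡ 60 (mod 73) since 28·60 = 1680 ≡ 1, so λ ≡ 24.
  x = λ² - 53 - 8 = 576 - 61 ≡ 4; y = λ·(53 - 4) - 55 ≡ 26. → (4, 26)
double: tangent at (4, 26): λ = (3·4² + 68)/(2·26) ≡ 43/52. 52⁻¹ ≡ 66 (mod 73) since 52·66 = 3432 ≡ 1, so λ ≡ 43·66 ≡ 64.
  x = λ² - 4 - 4 = 4096 - 8 ≡ 0; y = λ·(4 - 0) - 26 ≡ 11. → (0, 11)
add G: (0, 11) + (8, 70). λ = (70 - 11)/(8 - 0) ≡ 59/8 mod 73. 8⁻¹ ≡ 64 (mod 73), so λ ≡ 53.
  x = λ² - 0 - 8 = 2809 - 8 ≡ 27; y = λ·(0 - 27) - 11 ≡ 18. → (27, 18)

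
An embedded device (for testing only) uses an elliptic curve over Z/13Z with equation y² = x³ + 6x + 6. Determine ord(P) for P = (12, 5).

2P: tangent at (12, 5): λ = (3·12² + 6)/(2·5) ≡ 9/10. 10⁻¹ ≡ 4 (mod 13) since 10·4 = 40 ≡ 1, so λ ≡ 9·4 ≡ 10.
  x = λ² - 12 - 12 = 100 - 24 ≡ 11; y = λ·(12 - 11) - 5 ≡ 5. → (11, 5)
3P: (11, 5) + (12, 5). λ = (5 - 5)/(12 - 11) ≡ 0/1 mod 13. 1⁻¹ ≡ 1 (mod 13) since 1·1 = 1 ≡ 1, so λ ≡ 0.
  x = λ² - 11 - 12 = 0 - 23 ≡ 3; y = λ·(11 - 3) - 5 ≡ 8. → (3, 8)
4P: (3, 8) + (12, 5). λ = (5 - 8)/(12 - 3) ≡ 10/9 mod 13. 9⁻¹ ≡ 3 (mod 13) since 9·3 = 27 ≡ 1, so λ ≡ 4.
  x = λ² - 3 - 12 = 16 - 15 ≡ 1; y = λ·(3 - 1) - 8 ≡ 0. → (1, 0)
5P: (1, 0) + (12, 5). λ = (5 - 0)/(12 - 1) ≡ 5/11 mod 13. 11⁻¹ ≡ 6 (mod 13), so λ ≡ 4.
  x = λ² - 1 - 12 = 16 - 13 ≡ 3; y = λ·(1 - 3) - 0 ≡ 5. → (3, 5)
6P: (3, 5) + (12, 5). λ = (5 - 5)/(12 - 3) ≡ 0/9 mod 13. 9⁻¹ ≡ 3 (mod 13) since 9·3 = 27 ≡ 1, so λ ≡ 0.
  x = λ² - 3 - 12 = 0 - 15 ≡ 11; y = λ·(3 - 11) - 5 ≡ 8. → (11, 8)
7P: (11, 8) + (12, 5). λ = (5 - 8)/(12 - 11) ≡ 10/1 mod 13. 1⁻¹ ≡ 1 (mod 13) since 1·1 = 1 ≡ 1, so λ ≡ 10.
  x = λ² - 11 - 12 = 100 - 23 ≡ 12; y = λ·(11 - 12) - 8 ≡ 8. → (12, 8)
8P: (12, 8) + (12, 5): same x and y₁ ≡ -y₂, so the sum is the point at infinity.
8P = the point at infinity, so the order is 8.

8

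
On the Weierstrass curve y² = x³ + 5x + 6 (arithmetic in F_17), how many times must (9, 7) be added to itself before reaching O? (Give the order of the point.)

2P: tangent at (9, 7): λ = (3·9² + 5)/(2·7) ≡ 10/14. 14⁻¹ ≡ 11 (mod 17) since 14·11 = 154 ≡ 1, so λ ≡ 10·11 ≡ 8.
  x = λ² - 9 - 9 = 64 - 18 ≡ 12; y = λ·(9 - 12) - 7 ≡ 3. → (12, 3)
3P: (12, 3) + (9, 7). λ = (7 - 3)/(9 - 12) ≡ 4/14 mod 17. 14⁻¹ ≡ 11 (mod 17) since 14·11 = 154 ≡ 1, so λ ≡ 10.
  x = λ² - 12 - 9 = 100 - 21 ≡ 11; y = λ·(12 - 11) - 3 ≡ 7. → (11, 7)
4P: (11, 7) + (9, 7). λ = (7 - 7)/(9 - 11) ≡ 0/15 mod 17. 15⁻¹ ≡ 8 (mod 17) since 15·8 = 120 ≡ 1, so λ ≡ 0.
  x = λ² - 11 - 9 = 0 - 20 ≡ 14; y = λ·(11 - 14) - 7 ≡ 10. → (14, 10)
5P: (14, 10) + (9, 7). λ = (7 - 10)/(9 - 14) ≡ 14/12 mod 17. 12⁻¹ ≡ 10 (mod 17), so λ ≡ 4.
  x = λ² - 14 - 9 = 16 - 23 ≡ 10; y = λ·(14 - 10) - 10 ≡ 6. → (10, 6)
6P: (10, 6) + (9, 7). λ = (7 - 6)/(9 - 10) ≡ 1/16 mod 17. 16⁻¹ ≡ 16 (mod 17) since 16·16 = 256 ≡ 1, so λ ≡ 16.
  x = λ² - 10 - 9 = 256 - 19 ≡ 16; y = λ·(10 - 16) - 6 ≡ 0. → (16, 0)
7P: (16, 0) + (9, 7). λ = (7 - 0)/(9 - 16) ≡ 7/10 mod 17. 10⁻¹ ≡ 12 (mod 17) since 10·12 = 120 ≡ 1, so λ ≡ 16.
  x = λ² - 16 - 9 = 256 - 25 ≡ 10; y = λ·(16 - 10) - 0 ≡ 11. → (10, 11)
8P: (10, 11) + (9, 7). λ = (7 - 11)/(9 - 10) ≡ 13/16 mod 17. 16⁻¹ ≡ 16 (mod 17) since 16·16 = 256 ≡ 1, so λ ≡ 4.
  x = λ² - 10 - 9 = 16 - 19 ≡ 14; y = λ·(10 - 14) - 11 ≡ 7. → (14, 7)
9P: (14, 7) + (9, 7). λ = (7 - 7)/(9 - 14) ≡ 0/12 mod 17. 12⁻¹ ≡ 10 (mod 17), so λ ≡ 0.
  x = λ² - 14 - 9 = 0 - 23 ≡ 11; y = λ·(14 - 11) - 7 ≡ 10. → (11, 10)
10P: (11, 10) + (9, 7). λ = (7 - 10)/(9 - 11) ≡ 14/15 mod 17. 15⁻¹ ≡ 8 (mod 17), so λ ≡ 10.
  x = λ² - 11 - 9 = 100 - 20 ≡ 12; y = λ·(11 - 12) - 10 ≡ 14. → (12, 14)
11P: (12, 14) + (9, 7). λ = (7 - 14)/(9 - 12) ≡ 10/14 mod 17. 14⁻¹ ≡ 11 (mod 17), so λ ≡ 8.
  x = λ² - 12 - 9 = 64 - 21 ≡ 9; y = λ·(12 - 9) - 14 ≡ 10. → (9, 10)
12P: (9, 10) + (9, 7): same x and y₁ ≡ -y₂, so the sum is O.
12P = O, so the order is 12.

12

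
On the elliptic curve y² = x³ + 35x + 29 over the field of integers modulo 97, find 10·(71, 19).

(50, 0)

Write Q = (71, 19).
Repeated addition: build up to 10Q.
2Q: tangent at (71, 19): λ = (3·71² + 35)/(2·19) ≡ 26/38. 38⁻¹ ≡ 23 (mod 97), so λ ≡ 26·23 ≡ 16.
  x = λ² - 71 - 71 = 256 - 142 ≡ 17; y = λ·(71 - 17) - 19 ≡ 69. → (17, 69)
3Q: (17, 69) + (71, 19). λ = (19 - 69)/(71 - 17) ≡ 47/54 mod 97. 54⁻¹ ≡ 9 (mod 97) since 54·9 = 486 ≡ 1, so λ ≡ 35.
  x = λ² - 17 - 71 = 1225 - 88 ≡ 70; y = λ·(17 - 70) - 69 ≡ 16. → (70, 16)
4Q: (70, 16) + (71, 19). λ = (19 - 16)/(71 - 70) ≡ 3/1 mod 97. 1⁻¹ ≡ 1 (mod 97), so λ ≡ 3.
  x = λ² - 70 - 71 = 9 - 141 ≡ 62; y = λ·(70 - 62) - 16 ≡ 8. → (62, 8)
5Q: (62, 8) + (71, 19). λ = (19 - 8)/(71 - 62) ≡ 11/9 mod 97. 9⁻¹ ≡ 54 (mod 97) since 9·54 = 486 ≡ 1, so λ ≡ 12.
  x = λ² - 62 - 71 = 144 - 133 ≡ 11; y = λ·(62 - 11) - 8 ≡ 22. → (11, 22)
6Q: (11, 22) + (71, 19). λ = (19 - 22)/(71 - 11) ≡ 94/60 mod 97. 60⁻¹ ≡ 76 (mod 97), so λ ≡ 63.
  x = λ² - 11 - 71 = 3969 - 82 ≡ 7; y = λ·(11 - 7) - 22 ≡ 36. → (7, 36)
7Q: (7, 36) + (71, 19). λ = (19 - 36)/(71 - 7) ≡ 80/64 mod 97. 64⁻¹ ≡ 47 (mod 97), so λ ≡ 74.
  x = λ² - 7 - 71 = 5476 - 78 ≡ 63; y = λ·(7 - 63) - 36 ≡ 88. → (63, 88)
8Q: (63, 88) + (71, 19). λ = (19 - 88)/(71 - 63) ≡ 28/8 mod 97. 8⁻¹ ≡ 85 (mod 97), so λ ≡ 52.
  x = λ² - 63 - 71 = 2704 - 134 ≡ 48; y = λ·(63 - 48) - 88 ≡ 13. → (48, 13)
9Q: (48, 13) + (71, 19). λ = (19 - 13)/(71 - 48) ≡ 6/23 mod 97. 23⁻¹ ≡ 38 (mod 97), so λ ≡ 34.
  x = λ² - 48 - 71 = 1156 - 119 ≡ 67; y = λ·(48 - 67) - 13 ≡ 20. → (67, 20)
10Q: (67, 20) + (71, 19). λ = (19 - 20)/(71 - 67) ≡ 96/4 mod 97. 4⁻¹ ≡ 73 (mod 97), so λ ≡ 24.
  x = λ² - 67 - 71 = 576 - 138 ≡ 50; y = λ·(67 - 50) - 20 ≡ 0. → (50, 0)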